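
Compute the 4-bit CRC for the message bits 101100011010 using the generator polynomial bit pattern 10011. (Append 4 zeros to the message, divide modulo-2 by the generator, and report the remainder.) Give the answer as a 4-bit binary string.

Append 4 zeros: 1011000110100000. Divide by 10011 (XOR where the leading bit is 1):
  pos 0: 10110 XOR 10011 = 00101
  pos 2: 10100 XOR 10011 = 00111
  pos 4: 11111 XOR 10011 = 01100
  pos 5: 11000 XOR 10011 = 01011
  pos 6: 10111 XOR 10011 = 00100
  pos 8: 10000 XOR 10011 = 00011
  pos 11: 11000 XOR 10011 = 01011
Remainder (last 4 bits) = 1011. This is the CRC / FCS.

1011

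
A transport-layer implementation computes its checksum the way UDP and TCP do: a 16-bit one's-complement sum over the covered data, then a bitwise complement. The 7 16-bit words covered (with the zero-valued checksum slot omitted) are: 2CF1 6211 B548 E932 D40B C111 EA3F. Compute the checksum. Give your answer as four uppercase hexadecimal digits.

5324

One's-complement addition (fold any carry out of bit 15 back into bit 0):
  0x2CF1 + 0x6211 = 0x08F02
  0x8F02 + 0xB548 = 0x1444A → wrap carry → 0x444B
  0x444B + 0xE932 = 0x12D7D → wrap carry → 0x2D7E
  0x2D7E + 0xD40B = 0x10189 → wrap carry → 0x018A
  0x018A + 0xC111 = 0x0C29B
  0xC29B + 0xEA3F = 0x1ACDA → wrap carry → 0xACDB
One's-complement sum = 0xACDB.
Checksum = ~0xACDB & 0xFFFF = 0x5324.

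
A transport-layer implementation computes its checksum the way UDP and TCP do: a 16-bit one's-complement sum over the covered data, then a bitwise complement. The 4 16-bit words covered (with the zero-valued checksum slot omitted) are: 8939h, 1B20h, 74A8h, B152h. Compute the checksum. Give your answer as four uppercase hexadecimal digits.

One's-complement addition (fold any carry out of bit 15 back into bit 0):
  0x8939 + 0x1B20 = 0x0A459
  0xA459 + 0x74A8 = 0x11901 → wrap carry → 0x1902
  0x1902 + 0xB152 = 0x0CA54
One's-complement sum = 0xCA54.
Checksum = ~0xCA54 & 0xFFFF = 0x35AB.

35AB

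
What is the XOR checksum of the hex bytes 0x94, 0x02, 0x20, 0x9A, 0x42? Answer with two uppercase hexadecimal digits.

6E

XOR the bytes together:
  start with 0x94
  0x94 ⊕ 0x02 = 0x96
  0x96 ⊕ 0x20 = 0xB6
  0xB6 ⊕ 0x9A = 0x2C
  0x2C ⊕ 0x42 = 0x6E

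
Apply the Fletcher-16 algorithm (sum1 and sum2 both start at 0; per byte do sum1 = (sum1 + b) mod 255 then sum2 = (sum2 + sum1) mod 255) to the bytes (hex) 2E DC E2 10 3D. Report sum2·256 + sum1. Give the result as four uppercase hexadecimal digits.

603B

Running sums (mod 255):
  after byte 0 (2E): sum1=46, sum2=46
  after byte 1 (DC): sum1=11, sum2=57
  after byte 2 (E2): sum1=237, sum2=39
  after byte 3 (10): sum1=253, sum2=37
  after byte 4 (3D): sum1=59, sum2=96
Checksum = sum2·256 + sum1 = 96·256 + 59 = 24635 = 0x603B.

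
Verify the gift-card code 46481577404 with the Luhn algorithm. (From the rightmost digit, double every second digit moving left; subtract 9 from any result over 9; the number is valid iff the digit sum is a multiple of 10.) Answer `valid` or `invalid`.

From the right, keep odd positions and double even positions (subtract 9 from any doubled value over 9):
  doubled (positions 2,4,...): 0 5 1 7 3 → sum 16
  kept (positions 1,3,...): 4 4 7 1 4 4 → sum 24
Total = 40.
40 mod 10 = 0, so the number is valid.

valid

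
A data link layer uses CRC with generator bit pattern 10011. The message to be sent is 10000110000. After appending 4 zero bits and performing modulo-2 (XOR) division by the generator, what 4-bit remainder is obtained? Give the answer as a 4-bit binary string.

0110

Append 4 zeros: 100001100000000. Divide by 10011 (XOR where the leading bit is 1):
  pos 0: 10000 XOR 10011 = 00011
  pos 3: 11110 XOR 10011 = 01101
  pos 4: 11010 XOR 10011 = 01001
  pos 5: 10010 XOR 10011 = 00001
  pos 9: 10000 XOR 10011 = 00011
Remainder (last 4 bits) = 0110. This is the CRC / FCS.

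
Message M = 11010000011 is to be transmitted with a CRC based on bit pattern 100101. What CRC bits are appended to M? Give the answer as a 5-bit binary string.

Append 5 zeros: 1101000001100000. Divide by 100101 (XOR where the leading bit is 1):
  pos 0: 110100 XOR 100101 = 010001
  pos 1: 100010 XOR 100101 = 000111
  pos 4: 111001 XOR 100101 = 011100
  pos 5: 111001 XOR 100101 = 011100
  pos 6: 111000 XOR 100101 = 011101
  pos 7: 111010 XOR 100101 = 011111
  pos 8: 111110 XOR 100101 = 011011
  pos 9: 110110 XOR 100101 = 010011
  pos 10: 100110 XOR 100101 = 000011
Remainder (last 5 bits) = 00011. This is the CRC / FCS.

00011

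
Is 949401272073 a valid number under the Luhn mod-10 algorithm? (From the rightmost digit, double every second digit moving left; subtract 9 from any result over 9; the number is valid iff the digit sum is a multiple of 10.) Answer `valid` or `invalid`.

valid

From the right, keep odd positions and double even positions (subtract 9 from any doubled value over 9):
  doubled (positions 2,4,...): 5 4 4 0 9 9 → sum 31
  kept (positions 1,3,...): 3 0 7 1 4 4 → sum 19
Total = 50.
50 mod 10 = 0, so the number is valid.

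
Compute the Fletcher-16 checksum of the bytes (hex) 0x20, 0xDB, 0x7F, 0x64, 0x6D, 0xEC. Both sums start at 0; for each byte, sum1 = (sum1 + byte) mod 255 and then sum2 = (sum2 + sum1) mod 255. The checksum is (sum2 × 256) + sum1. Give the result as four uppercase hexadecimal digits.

FE3A

Running sums (mod 255):
  after byte 0 (0x20): sum1=32, sum2=32
  after byte 1 (0xDB): sum1=251, sum2=28
  after byte 2 (0x7F): sum1=123, sum2=151
  after byte 3 (0x64): sum1=223, sum2=119
  after byte 4 (0x6D): sum1=77, sum2=196
  after byte 5 (0xEC): sum1=58, sum2=254
Checksum = sum2·256 + sum1 = 254·256 + 58 = 65082 = 0xFE3A.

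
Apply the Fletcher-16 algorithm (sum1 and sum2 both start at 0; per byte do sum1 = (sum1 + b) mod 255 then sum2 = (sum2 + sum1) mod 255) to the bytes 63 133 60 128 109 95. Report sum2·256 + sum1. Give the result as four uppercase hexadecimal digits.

Running sums (mod 255):
  after byte 0 (63): sum1=63, sum2=63
  after byte 1 (133): sum1=196, sum2=4
  after byte 2 (60): sum1=1, sum2=5
  after byte 3 (128): sum1=129, sum2=134
  after byte 4 (109): sum1=238, sum2=117
  after byte 5 (95): sum1=78, sum2=195
Checksum = sum2·256 + sum1 = 195·256 + 78 = 49998 = 0xC34E.

C34E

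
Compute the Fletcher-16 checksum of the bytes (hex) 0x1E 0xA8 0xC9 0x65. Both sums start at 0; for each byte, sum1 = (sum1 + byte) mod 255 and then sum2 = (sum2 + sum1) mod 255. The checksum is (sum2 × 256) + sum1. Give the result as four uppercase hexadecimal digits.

Running sums (mod 255):
  after byte 0 (0x1E): sum1=30, sum2=30
  after byte 1 (0xA8): sum1=198, sum2=228
  after byte 2 (0xC9): sum1=144, sum2=117
  after byte 3 (0x65): sum1=245, sum2=107
Checksum = sum2·256 + sum1 = 107·256 + 245 = 27637 = 0x6BF5.

6BF5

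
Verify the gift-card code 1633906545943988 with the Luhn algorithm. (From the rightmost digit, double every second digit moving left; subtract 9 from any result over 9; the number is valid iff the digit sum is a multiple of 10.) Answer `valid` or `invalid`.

valid

From the right, keep odd positions and double even positions (subtract 9 from any doubled value over 9):
  doubled (positions 2,4,...): 7 6 9 8 3 9 6 2 → sum 50
  kept (positions 1,3,...): 8 9 4 5 5 0 3 6 → sum 40
Total = 90.
90 mod 10 = 0, so the number is valid.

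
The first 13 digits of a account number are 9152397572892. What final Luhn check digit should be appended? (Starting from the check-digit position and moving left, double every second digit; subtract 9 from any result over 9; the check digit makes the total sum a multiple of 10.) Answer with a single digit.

Partial digits right→left: 2 9 8 2 7 5 7 9 3 2 5 1 9
Double every second digit counting from the check-digit position (so the 1st, 3rd, 5th, ... of the partial from the right).
  doubled (with −9 where >9): 4 7 5 5 6 1 9 → sum 37
  kept as-is: 9 2 5 9 2 1 → sum 28
Total = 37 + 28 = 65.
Check digit = (10 − (65 mod 10)) mod 10 = 5.

5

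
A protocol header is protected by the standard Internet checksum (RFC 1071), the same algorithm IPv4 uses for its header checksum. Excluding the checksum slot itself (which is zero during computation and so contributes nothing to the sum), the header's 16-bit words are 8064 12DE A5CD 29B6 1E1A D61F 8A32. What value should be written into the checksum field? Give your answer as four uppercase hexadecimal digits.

1ECD

One's-complement addition (fold any carry out of bit 15 back into bit 0):
  0x8064 + 0x12DE = 0x09342
  0x9342 + 0xA5CD = 0x1390F → wrap carry → 0x3910
  0x3910 + 0x29B6 = 0x062C6
  0x62C6 + 0x1E1A = 0x080E0
  0x80E0 + 0xD61F = 0x156FF → wrap carry → 0x5700
  0x5700 + 0x8A32 = 0x0E132
One's-complement sum = 0xE132.
Checksum = ~0xE132 & 0xFFFF = 0x1ECD.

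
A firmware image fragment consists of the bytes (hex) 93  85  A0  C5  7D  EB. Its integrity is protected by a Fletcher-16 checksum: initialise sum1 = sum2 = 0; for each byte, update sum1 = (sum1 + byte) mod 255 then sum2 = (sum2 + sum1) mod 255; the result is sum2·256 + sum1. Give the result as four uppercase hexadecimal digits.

CBE8

Running sums (mod 255):
  after byte 0 (93): sum1=147, sum2=147
  after byte 1 (85): sum1=25, sum2=172
  after byte 2 (A0): sum1=185, sum2=102
  after byte 3 (C5): sum1=127, sum2=229
  after byte 4 (7D): sum1=252, sum2=226
  after byte 5 (EB): sum1=232, sum2=203
Checksum = sum2·256 + sum1 = 203·256 + 232 = 52200 = 0xCBE8.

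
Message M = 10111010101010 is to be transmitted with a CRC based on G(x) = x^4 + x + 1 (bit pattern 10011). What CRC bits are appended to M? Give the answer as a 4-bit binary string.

Append 4 zeros: 101110101010100000. Divide by 10011 (XOR where the leading bit is 1):
  pos 0: 10111 XOR 10011 = 00100
  pos 2: 10001 XOR 10011 = 00010
  pos 5: 10010 XOR 10011 = 00001
  pos 9: 11010 XOR 10011 = 01001
  pos 10: 10010 XOR 10011 = 00001
Remainder (last 4 bits) = 1000. This is the CRC / FCS.

1000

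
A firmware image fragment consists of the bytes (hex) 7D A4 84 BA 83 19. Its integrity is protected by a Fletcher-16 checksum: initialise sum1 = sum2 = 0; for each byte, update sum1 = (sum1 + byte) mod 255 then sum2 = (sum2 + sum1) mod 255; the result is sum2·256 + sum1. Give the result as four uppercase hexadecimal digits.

Running sums (mod 255):
  after byte 0 (7D): sum1=125, sum2=125
  after byte 1 (A4): sum1=34, sum2=159
  after byte 2 (84): sum1=166, sum2=70
  after byte 3 (BA): sum1=97, sum2=167
  after byte 4 (83): sum1=228, sum2=140
  after byte 5 (19): sum1=253, sum2=138
Checksum = sum2·256 + sum1 = 138·256 + 253 = 35581 = 0x8AFD.

8AFD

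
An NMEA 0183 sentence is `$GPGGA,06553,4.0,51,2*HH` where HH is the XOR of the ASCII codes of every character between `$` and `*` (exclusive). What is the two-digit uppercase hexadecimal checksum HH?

XOR the ASCII codes of the payload characters:
  'G' = 0x47 → acc = 0x47
  'P' = 0x50 → acc = 0x17
  'G' = 0x47 → acc = 0x50
  'G' = 0x47 → acc = 0x17
  'A' = 0x41 → acc = 0x56
  ',' = 0x2C → acc = 0x7A
  '0' = 0x30 → acc = 0x4A
  '6' = 0x36 → acc = 0x7C
  '5' = 0x35 → acc = 0x49
  '5' = 0x35 → acc = 0x7C
  '3' = 0x33 → acc = 0x4F
  ',' = 0x2C → acc = 0x63
  '4' = 0x34 → acc = 0x57
  '.' = 0x2E → acc = 0x79
  '0' = 0x30 → acc = 0x49
  ',' = 0x2C → acc = 0x65
  '5' = 0x35 → acc = 0x50
  '1' = 0x31 → acc = 0x61
  ',' = 0x2C → acc = 0x4D
  '2' = 0x32 → acc = 0x7F
Checksum = 0x7F.

7F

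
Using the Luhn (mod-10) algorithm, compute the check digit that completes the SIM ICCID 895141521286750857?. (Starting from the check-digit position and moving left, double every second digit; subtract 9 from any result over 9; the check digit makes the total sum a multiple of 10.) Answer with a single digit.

Partial digits right→left: 7 5 8 0 5 7 6 8 2 1 2 5 1 4 1 5 9 8
Double every second digit counting from the check-digit position (so the 1st, 3rd, 5th, ... of the partial from the right).
  doubled (with −9 where >9): 5 7 1 3 4 4 2 2 9 → sum 37
  kept as-is: 5 0 7 8 1 5 4 5 8 → sum 43
Total = 37 + 43 = 80.
Check digit = (10 − (80 mod 10)) mod 10 = 0.

0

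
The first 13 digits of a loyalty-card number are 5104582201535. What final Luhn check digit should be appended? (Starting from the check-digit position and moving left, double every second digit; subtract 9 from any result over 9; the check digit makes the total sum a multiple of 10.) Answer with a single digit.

3

Partial digits right→left: 5 3 5 1 0 2 2 8 5 4 0 1 5
Double every second digit counting from the check-digit position (so the 1st, 3rd, 5th, ... of the partial from the right).
  doubled (with −9 where >9): 1 1 0 4 1 0 1 → sum 8
  kept as-is: 3 1 2 8 4 1 → sum 19
Total = 8 + 19 = 27.
Check digit = (10 − (27 mod 10)) mod 10 = 3.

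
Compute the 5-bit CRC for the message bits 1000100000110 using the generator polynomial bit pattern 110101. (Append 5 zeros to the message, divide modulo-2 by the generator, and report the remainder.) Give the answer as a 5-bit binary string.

11101

Append 5 zeros: 100010000011000000. Divide by 110101 (XOR where the leading bit is 1):
  pos 0: 100010 XOR 110101 = 010111
  pos 1: 101110 XOR 110101 = 011011
  pos 2: 110110 XOR 110101 = 000011
  pos 6: 110011 XOR 110101 = 000110
  pos 9: 110000 XOR 110101 = 000101
  pos 12: 101000 XOR 110101 = 011101
Remainder (last 5 bits) = 11101. This is the CRC / FCS.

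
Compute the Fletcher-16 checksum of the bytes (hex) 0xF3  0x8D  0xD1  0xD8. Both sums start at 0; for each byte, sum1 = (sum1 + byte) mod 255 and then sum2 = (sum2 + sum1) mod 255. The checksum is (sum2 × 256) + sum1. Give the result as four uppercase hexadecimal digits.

Running sums (mod 255):
  after byte 0 (0xF3): sum1=243, sum2=243
  after byte 1 (0x8D): sum1=129, sum2=117
  after byte 2 (0xD1): sum1=83, sum2=200
  after byte 3 (0xD8): sum1=44, sum2=244
Checksum = sum2·256 + sum1 = 244·256 + 44 = 62508 = 0xF42C.

F42C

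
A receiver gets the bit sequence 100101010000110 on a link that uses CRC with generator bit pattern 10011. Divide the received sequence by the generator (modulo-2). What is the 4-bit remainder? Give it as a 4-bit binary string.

0000

Modulo-2 division of 100101010000110 by 10011:
  pos 0: 10010 XOR 10011 = 00001
  pos 4: 11010 XOR 10011 = 01001
  pos 5: 10010 XOR 10011 = 00001
  pos 9: 10011 XOR 10011 = 00000
Remainder = 0000 (zero — the frame passes the CRC check).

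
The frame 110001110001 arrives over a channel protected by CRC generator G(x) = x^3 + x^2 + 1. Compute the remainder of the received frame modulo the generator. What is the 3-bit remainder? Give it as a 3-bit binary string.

Modulo-2 division of 110001110001 by 1101:
  pos 0: 1100 XOR 1101 = 0001
  pos 3: 1011 XOR 1101 = 0110
  pos 4: 1101 XOR 1101 = 0000
Remainder = 001 (nonzero — an error is detected).

001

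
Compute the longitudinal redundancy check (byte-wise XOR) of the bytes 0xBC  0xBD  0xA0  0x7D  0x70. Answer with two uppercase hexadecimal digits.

XOR the bytes together:
  start with 0xBC
  0xBC ⊕ 0xBD = 0x01
  0x01 ⊕ 0xA0 = 0xA1
  0xA1 ⊕ 0x7D = 0xDC
  0xDC ⊕ 0x70 = 0xAC

AC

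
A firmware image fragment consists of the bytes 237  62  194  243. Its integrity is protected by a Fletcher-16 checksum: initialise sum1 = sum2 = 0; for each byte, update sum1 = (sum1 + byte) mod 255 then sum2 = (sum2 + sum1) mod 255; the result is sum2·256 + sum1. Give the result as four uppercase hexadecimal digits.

EBE2

Running sums (mod 255):
  after byte 0 (237): sum1=237, sum2=237
  after byte 1 (62): sum1=44, sum2=26
  after byte 2 (194): sum1=238, sum2=9
  after byte 3 (243): sum1=226, sum2=235
Checksum = sum2·256 + sum1 = 235·256 + 226 = 60386 = 0xEBE2.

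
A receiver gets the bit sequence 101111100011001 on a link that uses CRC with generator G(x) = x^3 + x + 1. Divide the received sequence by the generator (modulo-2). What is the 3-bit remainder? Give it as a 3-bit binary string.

001

Modulo-2 division of 101111100011001 by 1011:
  pos 0: 1011 XOR 1011 = 0000
  pos 4: 1110 XOR 1011 = 0101
  pos 5: 1010 XOR 1011 = 0001
  pos 8: 1011 XOR 1011 = 0000
Remainder = 001 (nonzero — an error is detected).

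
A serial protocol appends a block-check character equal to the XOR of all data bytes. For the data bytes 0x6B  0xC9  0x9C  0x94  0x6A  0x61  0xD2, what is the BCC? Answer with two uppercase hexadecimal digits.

73

XOR the bytes together:
  start with 0x6B
  0x6B ⊕ 0xC9 = 0xA2
  0xA2 ⊕ 0x9C = 0x3E
  0x3E ⊕ 0x94 = 0xAA
  0xAA ⊕ 0x6A = 0xC0
  0xC0 ⊕ 0x61 = 0xA1
  0xA1 ⊕ 0xD2 = 0x73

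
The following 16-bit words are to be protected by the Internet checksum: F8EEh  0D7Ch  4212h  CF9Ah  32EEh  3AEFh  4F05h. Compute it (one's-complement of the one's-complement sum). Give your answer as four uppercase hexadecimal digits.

One's-complement addition (fold any carry out of bit 15 back into bit 0):
  0xF8EE + 0x0D7C = 0x1066A → wrap carry → 0x066B
  0x066B + 0x4212 = 0x0487D
  0x487D + 0xCF9A = 0x11817 → wrap carry → 0x1818
  0x1818 + 0x32EE = 0x04B06
  0x4B06 + 0x3AEF = 0x085F5
  0x85F5 + 0x4F05 = 0x0D4FA
One's-complement sum = 0xD4FA.
Checksum = ~0xD4FA & 0xFFFF = 0x2B05.

2B05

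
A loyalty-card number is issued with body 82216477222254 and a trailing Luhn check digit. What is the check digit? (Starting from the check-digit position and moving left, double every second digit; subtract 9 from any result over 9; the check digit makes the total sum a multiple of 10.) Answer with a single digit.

Partial digits right→left: 4 5 2 2 2 2 7 7 4 6 1 2 2 8
Double every second digit counting from the check-digit position (so the 1st, 3rd, 5th, ... of the partial from the right).
  doubled (with −9 where >9): 8 4 4 5 8 2 4 → sum 35
  kept as-is: 5 2 2 7 6 2 8 → sum 32
Total = 35 + 32 = 67.
Check digit = (10 − (67 mod 10)) mod 10 = 3.

3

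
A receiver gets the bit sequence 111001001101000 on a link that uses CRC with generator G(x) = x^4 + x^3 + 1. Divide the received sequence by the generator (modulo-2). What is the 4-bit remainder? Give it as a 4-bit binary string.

Modulo-2 division of 111001001101000 by 11001:
  pos 0: 11100 XOR 11001 = 00101
  pos 2: 10110 XOR 11001 = 01111
  pos 3: 11110 XOR 11001 = 00111
  pos 5: 11111 XOR 11001 = 00110
  pos 7: 11001 XOR 11001 = 00000
Remainder = 0000 (zero — the frame passes the CRC check).

0000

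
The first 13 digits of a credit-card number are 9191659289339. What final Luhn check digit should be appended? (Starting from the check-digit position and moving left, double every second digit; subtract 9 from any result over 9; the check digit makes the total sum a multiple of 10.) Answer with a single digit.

Partial digits right→left: 9 3 3 9 8 2 9 5 6 1 9 1 9
Double every second digit counting from the check-digit position (so the 1st, 3rd, 5th, ... of the partial from the right).
  doubled (with −9 where >9): 9 6 7 9 3 9 9 → sum 52
  kept as-is: 3 9 2 5 1 1 → sum 21
Total = 52 + 21 = 73.
Check digit = (10 − (73 mod 10)) mod 10 = 7.

7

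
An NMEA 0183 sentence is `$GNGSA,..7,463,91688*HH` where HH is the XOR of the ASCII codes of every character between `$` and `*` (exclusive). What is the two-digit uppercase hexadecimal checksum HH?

48

XOR the ASCII codes of the payload characters:
  'G' = 0x47 → acc = 0x47
  'N' = 0x4E → acc = 0x09
  'G' = 0x47 → acc = 0x4E
  'S' = 0x53 → acc = 0x1D
  'A' = 0x41 → acc = 0x5C
  ',' = 0x2C → acc = 0x70
  '.' = 0x2E → acc = 0x5E
  '.' = 0x2E → acc = 0x70
  '7' = 0x37 → acc = 0x47
  ',' = 0x2C → acc = 0x6B
  '4' = 0x34 → acc = 0x5F
  '6' = 0x36 → acc = 0x69
  '3' = 0x33 → acc = 0x5A
  ',' = 0x2C → acc = 0x76
  '9' = 0x39 → acc = 0x4F
  '1' = 0x31 → acc = 0x7E
  '6' = 0x36 → acc = 0x48
  '8' = 0x38 → acc = 0x70
  '8' = 0x38 → acc = 0x48
Checksum = 0x48.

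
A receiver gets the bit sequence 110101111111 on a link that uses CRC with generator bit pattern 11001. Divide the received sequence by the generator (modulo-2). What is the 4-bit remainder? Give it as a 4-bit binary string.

Modulo-2 division of 110101111111 by 11001:
  pos 0: 11010 XOR 11001 = 00011
  pos 3: 11111 XOR 11001 = 00110
  pos 5: 11011 XOR 11001 = 00010
Remainder = 1011 (nonzero — an error is detected).

1011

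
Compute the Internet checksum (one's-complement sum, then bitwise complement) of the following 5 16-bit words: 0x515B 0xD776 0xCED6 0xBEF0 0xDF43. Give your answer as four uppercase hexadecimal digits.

One's-complement addition (fold any carry out of bit 15 back into bit 0):
  0x515B + 0xD776 = 0x128D1 → wrap carry → 0x28D2
  0x28D2 + 0xCED6 = 0x0F7A8
  0xF7A8 + 0xBEF0 = 0x1B698 → wrap carry → 0xB699
  0xB699 + 0xDF43 = 0x195DC → wrap carry → 0x95DD
One's-complement sum = 0x95DD.
Checksum = ~0x95DD & 0xFFFF = 0x6A22.

6A22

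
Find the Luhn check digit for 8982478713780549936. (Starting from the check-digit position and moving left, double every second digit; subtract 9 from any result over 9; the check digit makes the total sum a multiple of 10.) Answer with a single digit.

1

Partial digits right→left: 6 3 9 9 4 5 0 8 7 3 1 7 8 7 4 2 8 9 8
Double every second digit counting from the check-digit position (so the 1st, 3rd, 5th, ... of the partial from the right).
  doubled (with −9 where >9): 3 9 8 0 5 2 7 8 7 7 → sum 56
  kept as-is: 3 9 5 8 3 7 7 2 9 → sum 53
Total = 56 + 53 = 109.
Check digit = (10 − (109 mod 10)) mod 10 = 1.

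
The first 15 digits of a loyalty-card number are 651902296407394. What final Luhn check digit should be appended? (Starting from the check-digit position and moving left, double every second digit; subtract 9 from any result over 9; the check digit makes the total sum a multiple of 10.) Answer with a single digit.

9

Partial digits right→left: 4 9 3 7 0 4 6 9 2 2 0 9 1 5 6
Double every second digit counting from the check-digit position (so the 1st, 3rd, 5th, ... of the partial from the right).
  doubled (with −9 where >9): 8 6 0 3 4 0 2 3 → sum 26
  kept as-is: 9 7 4 9 2 9 5 → sum 45
Total = 26 + 45 = 71.
Check digit = (10 − (71 mod 10)) mod 10 = 9.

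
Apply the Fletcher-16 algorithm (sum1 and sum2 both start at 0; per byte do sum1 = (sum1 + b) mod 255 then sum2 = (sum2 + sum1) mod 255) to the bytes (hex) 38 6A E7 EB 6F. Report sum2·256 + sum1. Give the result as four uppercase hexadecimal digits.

C1E5

Running sums (mod 255):
  after byte 0 (38): sum1=56, sum2=56
  after byte 1 (6A): sum1=162, sum2=218
  after byte 2 (E7): sum1=138, sum2=101
  after byte 3 (EB): sum1=118, sum2=219
  after byte 4 (6F): sum1=229, sum2=193
Checksum = sum2·256 + sum1 = 193·256 + 229 = 49637 = 0xC1E5.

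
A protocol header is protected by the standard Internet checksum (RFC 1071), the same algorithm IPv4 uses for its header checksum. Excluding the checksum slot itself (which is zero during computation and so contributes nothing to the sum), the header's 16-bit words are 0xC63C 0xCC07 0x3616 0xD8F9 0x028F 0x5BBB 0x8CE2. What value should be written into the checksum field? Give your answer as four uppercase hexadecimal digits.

737E

One's-complement addition (fold any carry out of bit 15 back into bit 0):
  0xC63C + 0xCC07 = 0x19243 → wrap carry → 0x9244
  0x9244 + 0x3616 = 0x0C85A
  0xC85A + 0xD8F9 = 0x1A153 → wrap carry → 0xA154
  0xA154 + 0x028F = 0x0A3E3
  0xA3E3 + 0x5BBB = 0x0FF9E
  0xFF9E + 0x8CE2 = 0x18C80 → wrap carry → 0x8C81
One's-complement sum = 0x8C81.
Checksum = ~0x8C81 & 0xFFFF = 0x737E.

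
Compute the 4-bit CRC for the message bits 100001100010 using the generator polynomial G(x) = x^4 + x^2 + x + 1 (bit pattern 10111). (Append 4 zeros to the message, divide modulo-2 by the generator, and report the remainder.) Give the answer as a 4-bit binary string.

Append 4 zeros: 1000011000100000. Divide by 10111 (XOR where the leading bit is 1):
  pos 0: 10000 XOR 10111 = 00111
  pos 2: 11111 XOR 10111 = 01000
  pos 3: 10000 XOR 10111 = 00111
  pos 5: 11100 XOR 10111 = 01011
  pos 6: 10111 XOR 10111 = 00000
Remainder (last 4 bits) = 0000. This is the CRC / FCS.

0000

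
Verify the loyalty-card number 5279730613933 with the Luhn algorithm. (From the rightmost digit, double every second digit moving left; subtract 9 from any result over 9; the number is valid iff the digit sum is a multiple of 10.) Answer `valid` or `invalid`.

From the right, keep odd positions and double even positions (subtract 9 from any doubled value over 9):
  doubled (positions 2,4,...): 6 6 3 6 9 4 → sum 34
  kept (positions 1,3,...): 3 9 1 0 7 7 5 → sum 32
Total = 66.
66 mod 10 = 6, so the number is invalid.

invalid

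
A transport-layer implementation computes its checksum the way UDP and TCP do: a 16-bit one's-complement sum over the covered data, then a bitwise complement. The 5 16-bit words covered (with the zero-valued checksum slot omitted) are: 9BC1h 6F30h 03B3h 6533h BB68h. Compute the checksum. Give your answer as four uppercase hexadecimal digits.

One's-complement addition (fold any carry out of bit 15 back into bit 0):
  0x9BC1 + 0x6F30 = 0x10AF1 → wrap carry → 0x0AF2
  0x0AF2 + 0x03B3 = 0x00EA5
  0x0EA5 + 0x6533 = 0x073D8
  0x73D8 + 0xBB68 = 0x12F40 → wrap carry → 0x2F41
One's-complement sum = 0x2F41.
Checksum = ~0x2F41 & 0xFFFF = 0xD0BE.

D0BE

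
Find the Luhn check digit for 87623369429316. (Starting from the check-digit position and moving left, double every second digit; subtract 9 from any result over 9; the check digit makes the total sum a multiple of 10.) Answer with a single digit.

6

Partial digits right→left: 6 1 3 9 2 4 9 6 3 3 2 6 7 8
Double every second digit counting from the check-digit position (so the 1st, 3rd, 5th, ... of the partial from the right).
  doubled (with −9 where >9): 3 6 4 9 6 4 5 → sum 37
  kept as-is: 1 9 4 6 3 6 8 → sum 37
Total = 37 + 37 = 74.
Check digit = (10 − (74 mod 10)) mod 10 = 6.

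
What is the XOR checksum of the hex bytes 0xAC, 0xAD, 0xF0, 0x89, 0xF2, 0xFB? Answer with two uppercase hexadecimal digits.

XOR the bytes together:
  start with 0xAC
  0xAC ⊕ 0xAD = 0x01
  0x01 ⊕ 0xF0 = 0xF1
  0xF1 ⊕ 0x89 = 0x78
  0x78 ⊕ 0xF2 = 0x8A
  0x8A ⊕ 0xFB = 0x71

71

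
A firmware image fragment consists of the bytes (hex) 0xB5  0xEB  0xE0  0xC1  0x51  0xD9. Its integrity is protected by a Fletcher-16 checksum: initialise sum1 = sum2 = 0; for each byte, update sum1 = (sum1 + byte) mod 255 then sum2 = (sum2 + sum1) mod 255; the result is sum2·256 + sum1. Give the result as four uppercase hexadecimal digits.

236F

Running sums (mod 255):
  after byte 0 (0xB5): sum1=181, sum2=181
  after byte 1 (0xEB): sum1=161, sum2=87
  after byte 2 (0xE0): sum1=130, sum2=217
  after byte 3 (0xC1): sum1=68, sum2=30
  after byte 4 (0x51): sum1=149, sum2=179
  after byte 5 (0xD9): sum1=111, sum2=35
Checksum = sum2·256 + sum1 = 35·256 + 111 = 9071 = 0x236F.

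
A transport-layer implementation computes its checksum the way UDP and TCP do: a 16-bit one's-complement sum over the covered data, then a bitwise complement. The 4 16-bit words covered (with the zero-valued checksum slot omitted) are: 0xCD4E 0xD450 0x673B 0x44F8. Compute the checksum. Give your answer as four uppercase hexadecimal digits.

B22C

One's-complement addition (fold any carry out of bit 15 back into bit 0):
  0xCD4E + 0xD450 = 0x1A19E → wrap carry → 0xA19F
  0xA19F + 0x673B = 0x108DA → wrap carry → 0x08DB
  0x08DB + 0x44F8 = 0x04DD3
One's-complement sum = 0x4DD3.
Checksum = ~0x4DD3 & 0xFFFF = 0xB22C.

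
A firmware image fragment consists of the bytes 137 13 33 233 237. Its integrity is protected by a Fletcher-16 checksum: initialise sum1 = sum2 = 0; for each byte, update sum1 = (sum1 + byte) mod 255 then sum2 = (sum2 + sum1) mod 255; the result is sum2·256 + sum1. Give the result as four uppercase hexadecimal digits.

Running sums (mod 255):
  after byte 0 (137): sum1=137, sum2=137
  after byte 1 (13): sum1=150, sum2=32
  after byte 2 (33): sum1=183, sum2=215
  after byte 3 (233): sum1=161, sum2=121
  after byte 4 (237): sum1=143, sum2=9
Checksum = sum2·256 + sum1 = 9·256 + 143 = 2447 = 0x098F.

098F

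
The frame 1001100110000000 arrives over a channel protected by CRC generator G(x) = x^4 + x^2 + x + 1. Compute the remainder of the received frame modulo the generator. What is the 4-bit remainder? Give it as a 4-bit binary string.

Modulo-2 division of 1001100110000000 by 10111:
  pos 0: 10011 XOR 10111 = 00100
  pos 2: 10000 XOR 10111 = 00111
  pos 4: 11111 XOR 10111 = 01000
  pos 5: 10000 XOR 10111 = 00111
  pos 7: 11100 XOR 10111 = 01011
  pos 8: 10110 XOR 10111 = 00001
Remainder = 1000 (nonzero — an error is detected).

1000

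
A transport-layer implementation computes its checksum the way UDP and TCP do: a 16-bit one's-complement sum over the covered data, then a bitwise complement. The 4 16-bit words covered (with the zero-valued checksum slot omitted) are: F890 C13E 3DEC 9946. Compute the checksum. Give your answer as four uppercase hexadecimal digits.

6EFD

One's-complement addition (fold any carry out of bit 15 back into bit 0):
  0xF890 + 0xC13E = 0x1B9CE → wrap carry → 0xB9CF
  0xB9CF + 0x3DEC = 0x0F7BB
  0xF7BB + 0x9946 = 0x19101 → wrap carry → 0x9102
One's-complement sum = 0x9102.
Checksum = ~0x9102 & 0xFFFF = 0x6EFD.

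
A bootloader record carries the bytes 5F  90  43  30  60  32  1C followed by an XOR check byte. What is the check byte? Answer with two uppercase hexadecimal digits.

F2

XOR the bytes together:
  start with 0x5F
  0x5F ⊕ 0x90 = 0xCF
  0xCF ⊕ 0x43 = 0x8C
  0x8C ⊕ 0x30 = 0xBC
  0xBC ⊕ 0x60 = 0xDC
  0xDC ⊕ 0x32 = 0xEE
  0xEE ⊕ 0x1C = 0xF2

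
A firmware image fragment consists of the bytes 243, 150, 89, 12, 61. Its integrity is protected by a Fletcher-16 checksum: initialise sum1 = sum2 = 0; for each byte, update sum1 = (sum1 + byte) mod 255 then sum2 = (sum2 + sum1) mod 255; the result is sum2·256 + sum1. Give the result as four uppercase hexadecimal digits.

7F2D

Running sums (mod 255):
  after byte 0 (243): sum1=243, sum2=243
  after byte 1 (150): sum1=138, sum2=126
  after byte 2 (89): sum1=227, sum2=98
  after byte 3 (12): sum1=239, sum2=82
  after byte 4 (61): sum1=45, sum2=127
Checksum = sum2·256 + sum1 = 127·256 + 45 = 32557 = 0x7F2D.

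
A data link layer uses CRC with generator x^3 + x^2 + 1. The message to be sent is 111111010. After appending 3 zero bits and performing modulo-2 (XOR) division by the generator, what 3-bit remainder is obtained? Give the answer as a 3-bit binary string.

Append 3 zeros: 111111010000. Divide by 1101 (XOR where the leading bit is 1):
  pos 0: 1111 XOR 1101 = 0010
  pos 2: 1011 XOR 1101 = 0110
  pos 3: 1100 XOR 1101 = 0001
  pos 6: 1100 XOR 1101 = 0001
Remainder (last 3 bits) = 100. This is the CRC / FCS.

100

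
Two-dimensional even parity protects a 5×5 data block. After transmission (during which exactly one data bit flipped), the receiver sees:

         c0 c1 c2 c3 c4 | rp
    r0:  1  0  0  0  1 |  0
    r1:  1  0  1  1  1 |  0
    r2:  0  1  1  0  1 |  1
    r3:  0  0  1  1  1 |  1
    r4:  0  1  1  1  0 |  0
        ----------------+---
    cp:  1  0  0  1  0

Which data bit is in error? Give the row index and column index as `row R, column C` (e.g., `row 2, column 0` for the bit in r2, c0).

row 4, column 0

Recompute each row's even parity and compare to rp:
  r0: data parity 0, sent rp 0 → ok
  r1: data parity 0, sent rp 0 → ok
  r2: data parity 1, sent rp 1 → ok
  r3: data parity 1, sent rp 1 → ok
  r4: data parity 1, sent rp 0 → mismatch
Recompute each column's even parity and compare to cp:
  c0: data parity 0, sent cp 1 → mismatch
  c1: data parity 0, sent cp 0 → ok
  c2: data parity 0, sent cp 0 → ok
  c3: data parity 1, sent cp 1 → ok
  c4: data parity 0, sent cp 0 → ok
Exactly one row (r4) and one column (c0) fail → the flipped bit is at their intersection.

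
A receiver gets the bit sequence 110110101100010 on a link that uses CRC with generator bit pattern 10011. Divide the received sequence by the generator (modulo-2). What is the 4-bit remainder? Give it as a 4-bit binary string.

0000

Modulo-2 division of 110110101100010 by 10011:
  pos 0: 11011 XOR 10011 = 01000
  pos 1: 10000 XOR 10011 = 00011
  pos 4: 11101 XOR 10011 = 01110
  pos 5: 11101 XOR 10011 = 01110
  pos 6: 11100 XOR 10011 = 01111
  pos 7: 11110 XOR 10011 = 01101
  pos 8: 11010 XOR 10011 = 01001
  pos 9: 10011 XOR 10011 = 00000
Remainder = 0000 (zero — the frame passes the CRC check).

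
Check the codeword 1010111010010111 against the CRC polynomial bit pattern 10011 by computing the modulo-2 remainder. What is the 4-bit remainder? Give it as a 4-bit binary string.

0000

Modulo-2 division of 1010111010010111 by 10011:
  pos 0: 10101 XOR 10011 = 00110
  pos 2: 11011 XOR 10011 = 01000
  pos 3: 10000 XOR 10011 = 00011
  pos 6: 11100 XOR 10011 = 01111
  pos 7: 11111 XOR 10011 = 01100
  pos 8: 11000 XOR 10011 = 01011
  pos 9: 10111 XOR 10011 = 00100
  pos 11: 10011 XOR 10011 = 00000
Remainder = 0000 (zero — the frame passes the CRC check).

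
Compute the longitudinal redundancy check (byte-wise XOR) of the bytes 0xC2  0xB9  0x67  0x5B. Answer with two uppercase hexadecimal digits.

47

XOR the bytes together:
  start with 0xC2
  0xC2 ⊕ 0xB9 = 0x7B
  0x7B ⊕ 0x67 = 0x1C
  0x1C ⊕ 0x5B = 0x47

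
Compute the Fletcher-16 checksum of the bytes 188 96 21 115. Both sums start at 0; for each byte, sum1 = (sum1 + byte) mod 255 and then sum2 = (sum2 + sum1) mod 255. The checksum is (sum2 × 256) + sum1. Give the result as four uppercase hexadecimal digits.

Running sums (mod 255):
  after byte 0 (188): sum1=188, sum2=188
  after byte 1 (96): sum1=29, sum2=217
  after byte 2 (21): sum1=50, sum2=12
  after byte 3 (115): sum1=165, sum2=177
Checksum = sum2·256 + sum1 = 177·256 + 165 = 45477 = 0xB1A5.

B1A5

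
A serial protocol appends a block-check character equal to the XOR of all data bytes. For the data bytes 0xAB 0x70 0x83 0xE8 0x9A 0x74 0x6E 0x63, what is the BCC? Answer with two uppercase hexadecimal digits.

XOR the bytes together:
  start with 0xAB
  0xAB ⊕ 0x70 = 0xDB
  0xDB ⊕ 0x83 = 0x58
  0x58 ⊕ 0xE8 = 0xB0
  0xB0 ⊕ 0x9A = 0x2A
  0x2A ⊕ 0x74 = 0x5E
  0x5E ⊕ 0x6E = 0x30
  0x30 ⊕ 0x63 = 0x53

53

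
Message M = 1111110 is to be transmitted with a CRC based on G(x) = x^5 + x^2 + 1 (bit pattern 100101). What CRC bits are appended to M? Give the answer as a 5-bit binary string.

11111

Append 5 zeros: 111111000000. Divide by 100101 (XOR where the leading bit is 1):
  pos 0: 111111 XOR 100101 = 011010
  pos 1: 110100 XOR 100101 = 010001
  pos 2: 100010 XOR 100101 = 000111
  pos 5: 111000 XOR 100101 = 011101
  pos 6: 111010 XOR 100101 = 011111
Remainder (last 5 bits) = 11111. This is the CRC / FCS.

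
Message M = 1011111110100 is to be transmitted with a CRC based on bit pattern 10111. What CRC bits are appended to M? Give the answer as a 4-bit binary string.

0010

Append 4 zeros: 10111111101000000. Divide by 10111 (XOR where the leading bit is 1):
  pos 0: 10111 XOR 10111 = 00000
  pos 5: 11110 XOR 10111 = 01001
  pos 6: 10011 XOR 10111 = 00100
  pos 8: 10000 XOR 10111 = 00111
  pos 10: 11100 XOR 10111 = 01011
  pos 11: 10110 XOR 10111 = 00001
Remainder (last 4 bits) = 0010. This is the CRC / FCS.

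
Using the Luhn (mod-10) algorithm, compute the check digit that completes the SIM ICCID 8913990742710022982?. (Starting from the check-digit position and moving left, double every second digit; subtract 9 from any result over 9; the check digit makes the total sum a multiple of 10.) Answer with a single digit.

Partial digits right→left: 2 8 9 2 2 0 0 1 7 2 4 7 0 9 9 3 1 9 8
Double every second digit counting from the check-digit position (so the 1st, 3rd, 5th, ... of the partial from the right).
  doubled (with −9 where >9): 4 9 4 0 5 8 0 9 2 7 → sum 48
  kept as-is: 8 2 0 1 2 7 9 3 9 → sum 41
Total = 48 + 41 = 89.
Check digit = (10 − (89 mod 10)) mod 10 = 1.

1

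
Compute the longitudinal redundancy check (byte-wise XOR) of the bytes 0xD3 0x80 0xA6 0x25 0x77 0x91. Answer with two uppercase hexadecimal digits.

XOR the bytes together:
  start with 0xD3
  0xD3 ⊕ 0x80 = 0x53
  0x53 ⊕ 0xA6 = 0xF5
  0xF5 ⊕ 0x25 = 0xD0
  0xD0 ⊕ 0x77 = 0xA7
  0xA7 ⊕ 0x91 = 0x36

36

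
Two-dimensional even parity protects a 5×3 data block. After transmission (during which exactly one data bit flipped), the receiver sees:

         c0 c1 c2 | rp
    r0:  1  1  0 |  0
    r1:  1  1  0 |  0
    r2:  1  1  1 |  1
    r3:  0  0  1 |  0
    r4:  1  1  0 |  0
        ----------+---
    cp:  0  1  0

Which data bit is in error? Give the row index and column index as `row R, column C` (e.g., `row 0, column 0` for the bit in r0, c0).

Recompute each row's even parity and compare to rp:
  r0: data parity 0, sent rp 0 → ok
  r1: data parity 0, sent rp 0 → ok
  r2: data parity 1, sent rp 1 → ok
  r3: data parity 1, sent rp 0 → mismatch
  r4: data parity 0, sent rp 0 → ok
Recompute each column's even parity and compare to cp:
  c0: data parity 0, sent cp 0 → ok
  c1: data parity 0, sent cp 1 → mismatch
  c2: data parity 0, sent cp 0 → ok
Exactly one row (r3) and one column (c1) fail → the flipped bit is at their intersection.

row 3, column 1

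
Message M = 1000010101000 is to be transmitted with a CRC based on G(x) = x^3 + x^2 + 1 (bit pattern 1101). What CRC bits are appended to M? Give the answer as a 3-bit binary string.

Append 3 zeros: 1000010101000000. Divide by 1101 (XOR where the leading bit is 1):
  pos 0: 1000 XOR 1101 = 0101
  pos 1: 1010 XOR 1101 = 0111
  pos 2: 1111 XOR 1101 = 0010
  pos 4: 1001 XOR 1101 = 0100
  pos 5: 1000 XOR 1101 = 0101
  pos 6: 1011 XOR 1101 = 0110
  pos 7: 1100 XOR 1101 = 0001
  pos 10: 1000 XOR 1101 = 0101
  pos 11: 1010 XOR 1101 = 0111
  pos 12: 1110 XOR 1101 = 0011
Remainder (last 3 bits) = 011. This is the CRC / FCS.

011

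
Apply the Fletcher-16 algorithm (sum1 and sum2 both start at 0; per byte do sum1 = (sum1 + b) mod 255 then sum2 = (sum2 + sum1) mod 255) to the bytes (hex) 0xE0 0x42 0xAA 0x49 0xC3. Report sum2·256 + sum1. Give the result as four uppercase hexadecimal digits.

Running sums (mod 255):
  after byte 0 (0xE0): sum1=224, sum2=224
  after byte 1 (0x42): sum1=35, sum2=4
  after byte 2 (0xAA): sum1=205, sum2=209
  after byte 3 (0x49): sum1=23, sum2=232
  after byte 4 (0xC3): sum1=218, sum2=195
Checksum = sum2·256 + sum1 = 195·256 + 218 = 50138 = 0xC3DA.

C3DA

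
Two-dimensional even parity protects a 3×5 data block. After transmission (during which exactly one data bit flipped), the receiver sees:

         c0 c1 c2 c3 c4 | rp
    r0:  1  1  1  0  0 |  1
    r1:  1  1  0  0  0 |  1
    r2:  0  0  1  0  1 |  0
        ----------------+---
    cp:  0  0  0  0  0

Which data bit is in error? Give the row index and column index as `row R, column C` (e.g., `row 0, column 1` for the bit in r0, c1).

Recompute each row's even parity and compare to rp:
  r0: data parity 1, sent rp 1 → ok
  r1: data parity 0, sent rp 1 → mismatch
  r2: data parity 0, sent rp 0 → ok
Recompute each column's even parity and compare to cp:
  c0: data parity 0, sent cp 0 → ok
  c1: data parity 0, sent cp 0 → ok
  c2: data parity 0, sent cp 0 → ok
  c3: data parity 0, sent cp 0 → ok
  c4: data parity 1, sent cp 0 → mismatch
Exactly one row (r1) and one column (c4) fail → the flipped bit is at their intersection.

row 1, column 4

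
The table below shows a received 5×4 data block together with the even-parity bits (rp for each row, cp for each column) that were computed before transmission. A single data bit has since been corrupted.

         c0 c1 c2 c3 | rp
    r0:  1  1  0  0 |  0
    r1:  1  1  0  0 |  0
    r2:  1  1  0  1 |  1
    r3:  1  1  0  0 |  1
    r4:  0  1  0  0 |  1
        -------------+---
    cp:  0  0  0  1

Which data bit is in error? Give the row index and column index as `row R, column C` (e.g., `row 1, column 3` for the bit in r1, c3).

Recompute each row's even parity and compare to rp:
  r0: data parity 0, sent rp 0 → ok
  r1: data parity 0, sent rp 0 → ok
  r2: data parity 1, sent rp 1 → ok
  r3: data parity 0, sent rp 1 → mismatch
  r4: data parity 1, sent rp 1 → ok
Recompute each column's even parity and compare to cp:
  c0: data parity 0, sent cp 0 → ok
  c1: data parity 1, sent cp 0 → mismatch
  c2: data parity 0, sent cp 0 → ok
  c3: data parity 1, sent cp 1 → ok
Exactly one row (r3) and one column (c1) fail → the flipped bit is at their intersection.

row 3, column 1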